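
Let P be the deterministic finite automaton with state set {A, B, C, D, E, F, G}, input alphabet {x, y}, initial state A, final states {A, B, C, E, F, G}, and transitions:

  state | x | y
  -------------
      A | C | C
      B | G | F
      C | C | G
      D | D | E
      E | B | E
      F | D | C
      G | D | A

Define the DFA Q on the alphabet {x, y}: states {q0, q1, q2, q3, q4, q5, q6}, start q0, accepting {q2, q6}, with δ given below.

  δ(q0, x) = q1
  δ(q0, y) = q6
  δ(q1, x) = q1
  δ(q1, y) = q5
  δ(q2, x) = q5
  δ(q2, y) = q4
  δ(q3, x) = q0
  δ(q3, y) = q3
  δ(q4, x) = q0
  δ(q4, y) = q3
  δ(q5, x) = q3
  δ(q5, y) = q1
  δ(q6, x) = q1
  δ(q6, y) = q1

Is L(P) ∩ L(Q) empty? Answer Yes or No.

No

The string y is accepted by both P and Q.
Hence L(P) ∩ L(Q) ≠ ∅.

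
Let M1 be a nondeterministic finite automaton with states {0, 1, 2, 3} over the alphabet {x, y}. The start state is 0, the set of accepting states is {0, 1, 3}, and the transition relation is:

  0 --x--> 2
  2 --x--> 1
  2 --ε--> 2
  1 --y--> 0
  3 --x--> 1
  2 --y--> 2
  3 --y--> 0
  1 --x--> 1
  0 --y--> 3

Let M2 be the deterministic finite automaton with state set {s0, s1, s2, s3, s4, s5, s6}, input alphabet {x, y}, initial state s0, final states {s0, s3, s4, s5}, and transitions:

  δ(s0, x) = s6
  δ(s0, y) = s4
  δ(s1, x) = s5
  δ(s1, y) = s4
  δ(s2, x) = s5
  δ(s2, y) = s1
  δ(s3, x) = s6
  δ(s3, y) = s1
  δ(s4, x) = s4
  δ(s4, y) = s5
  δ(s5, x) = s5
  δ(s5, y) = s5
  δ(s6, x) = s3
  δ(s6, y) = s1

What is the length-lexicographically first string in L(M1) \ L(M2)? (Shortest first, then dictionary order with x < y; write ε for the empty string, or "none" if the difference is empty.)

The string xxx is accepted by M1 but not by M2.
No shorter string lies in the difference, and xxx is the lexicographically first length-3 string in L(M1) \ L(M2).

xxx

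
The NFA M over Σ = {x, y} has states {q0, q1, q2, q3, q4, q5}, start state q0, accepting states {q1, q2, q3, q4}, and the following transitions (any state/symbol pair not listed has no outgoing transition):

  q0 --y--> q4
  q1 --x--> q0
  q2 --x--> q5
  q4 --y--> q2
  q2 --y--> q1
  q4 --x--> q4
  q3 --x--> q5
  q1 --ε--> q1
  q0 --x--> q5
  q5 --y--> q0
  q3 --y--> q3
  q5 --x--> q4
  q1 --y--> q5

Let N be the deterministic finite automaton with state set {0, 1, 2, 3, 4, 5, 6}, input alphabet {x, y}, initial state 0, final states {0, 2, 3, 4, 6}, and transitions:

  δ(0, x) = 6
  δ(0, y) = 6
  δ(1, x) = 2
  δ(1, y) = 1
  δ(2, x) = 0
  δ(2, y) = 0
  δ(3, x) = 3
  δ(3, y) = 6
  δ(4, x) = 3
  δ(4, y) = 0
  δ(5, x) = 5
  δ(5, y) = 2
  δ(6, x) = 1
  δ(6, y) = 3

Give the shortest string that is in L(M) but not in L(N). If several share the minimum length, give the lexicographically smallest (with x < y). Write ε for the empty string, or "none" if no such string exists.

xx

The string xx is accepted by M but not by N.
No shorter string lies in the difference, and xx is the lexicographically first length-2 string in L(M) \ L(N).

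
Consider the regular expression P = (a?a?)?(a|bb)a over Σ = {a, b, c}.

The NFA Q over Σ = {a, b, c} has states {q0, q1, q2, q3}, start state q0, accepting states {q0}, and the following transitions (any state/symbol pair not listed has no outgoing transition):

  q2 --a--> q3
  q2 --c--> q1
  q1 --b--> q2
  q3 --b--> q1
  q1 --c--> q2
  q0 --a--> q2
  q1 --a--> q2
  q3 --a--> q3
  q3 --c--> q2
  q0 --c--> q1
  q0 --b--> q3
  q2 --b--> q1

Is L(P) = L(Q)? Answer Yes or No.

No

The string aa is accepted by P but rejected by Q.
So L(P) ≠ L(Q).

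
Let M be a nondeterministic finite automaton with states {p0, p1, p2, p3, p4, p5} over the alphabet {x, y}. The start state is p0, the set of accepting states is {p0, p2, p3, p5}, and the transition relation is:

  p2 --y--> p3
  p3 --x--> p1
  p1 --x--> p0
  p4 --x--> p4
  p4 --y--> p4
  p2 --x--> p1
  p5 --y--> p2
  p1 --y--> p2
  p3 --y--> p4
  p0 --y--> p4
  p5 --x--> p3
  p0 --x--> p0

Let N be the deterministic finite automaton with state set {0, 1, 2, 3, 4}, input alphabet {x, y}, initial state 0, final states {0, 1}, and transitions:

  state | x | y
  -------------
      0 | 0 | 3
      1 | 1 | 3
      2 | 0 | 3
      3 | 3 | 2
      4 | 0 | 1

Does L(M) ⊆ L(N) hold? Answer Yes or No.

Yes

Exploring the product automaton M × N from the start pair (p0, 0), following both machines on each input symbol, reaches 4 state pairs: (p0, 0), (p4, 3), (p4, 2), (p4, 0).
M accepts in {p0, p2, p3, p5} and N accepts in {0, 1}. The reachable pairs whose M-component is accepting are (p0, 0); in each of them the N-component is accepting too, so the product for L(M) \ L(N) (M-component accepting, N-component rejecting) has no reachable accepting pair and the difference is empty.
Hence every string in L(M) is also in L(N).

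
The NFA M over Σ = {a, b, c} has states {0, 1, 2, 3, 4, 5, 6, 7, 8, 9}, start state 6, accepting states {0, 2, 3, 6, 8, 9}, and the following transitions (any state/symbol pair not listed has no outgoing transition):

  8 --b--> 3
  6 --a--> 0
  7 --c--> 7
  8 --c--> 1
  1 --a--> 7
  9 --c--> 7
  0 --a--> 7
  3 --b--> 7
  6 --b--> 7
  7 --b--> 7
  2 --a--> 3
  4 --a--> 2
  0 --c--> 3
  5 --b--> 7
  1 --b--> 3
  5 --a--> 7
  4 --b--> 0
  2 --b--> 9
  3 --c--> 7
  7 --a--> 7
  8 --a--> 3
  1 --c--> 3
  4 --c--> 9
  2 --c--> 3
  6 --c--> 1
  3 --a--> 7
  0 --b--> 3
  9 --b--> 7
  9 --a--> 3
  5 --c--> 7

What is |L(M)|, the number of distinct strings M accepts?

The useful subgraph on states {0, 1, 3, 6} is acyclic, so L(M) is finite; the longest accepting path visits 3 useful states, giving maximum string length 2.
Counting accepting paths from 6 by length: 1 of length 0, 1 of length 1, 4 of length 2. Total 6.

6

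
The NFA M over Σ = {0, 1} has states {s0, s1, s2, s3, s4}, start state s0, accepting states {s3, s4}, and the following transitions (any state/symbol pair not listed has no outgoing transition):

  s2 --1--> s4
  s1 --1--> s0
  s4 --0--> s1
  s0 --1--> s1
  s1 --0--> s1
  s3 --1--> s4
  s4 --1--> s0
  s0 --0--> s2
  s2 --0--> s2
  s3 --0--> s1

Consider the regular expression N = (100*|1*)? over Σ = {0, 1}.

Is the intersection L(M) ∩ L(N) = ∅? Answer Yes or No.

Yes

Converting the expression N to a DFA (subset construction, then merging equivalent states) gives the minimal DFA with states {n0, n1, n2, n3, n4}, start state n0, accepting states {n0, n2, n3, n4} and transitions n0: 0→n1, 1→n2; n1: 0→n1, 1→n1; n2: 0→n3, 1→n4; n3: 0→n3, 1→n1; n4: 0→n1, 1→n4.
Exploring the product automaton M × N from the start pair (s0, n0), following both machines on each input symbol, reaches 9 state pairs: (s0, n0), (s2, n1), (s1, n2), (s4, n1), (s1, n3), (s0, n4), (s1, n1), (s0, n1), (s1, n4).
M accepts in {s3, s4} and N accepts in {n0, n2, n3, n4}; no reachable pair has both components accepting, so no string drives both machines to acceptance simultaneously and L(M) ∩ L(N) = ∅.
So no string is accepted by both, and the intersection is empty.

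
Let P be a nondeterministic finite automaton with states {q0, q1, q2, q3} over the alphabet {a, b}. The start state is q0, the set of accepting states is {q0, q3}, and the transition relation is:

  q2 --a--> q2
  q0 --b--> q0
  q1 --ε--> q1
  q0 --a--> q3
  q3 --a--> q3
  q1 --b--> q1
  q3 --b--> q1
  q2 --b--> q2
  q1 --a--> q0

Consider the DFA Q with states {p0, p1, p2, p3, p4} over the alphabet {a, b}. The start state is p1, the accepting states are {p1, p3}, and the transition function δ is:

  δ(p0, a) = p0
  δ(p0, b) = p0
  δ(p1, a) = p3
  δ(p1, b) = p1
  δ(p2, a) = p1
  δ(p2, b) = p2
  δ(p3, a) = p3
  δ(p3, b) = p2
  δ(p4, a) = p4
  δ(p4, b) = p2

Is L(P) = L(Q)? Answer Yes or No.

Yes

Exploring the product automaton P × Q from the start pair (q0, p1), following both machines on each input symbol, reaches 3 state pairs: (q0, p1), (q3, p3), (q1, p2).
P accepts in {q0, q3} and Q accepts in {p1, p3}. In every reachable pair the two components are either both accepting — (q0, p1), (q3, p3) — or both non-accepting, so no string is accepted by exactly one of the machines: L(P) \ L(Q) and L(Q) \ L(P) are both empty.
Hence every string is accepted by P iff it is accepted by Q, and the two languages coincide.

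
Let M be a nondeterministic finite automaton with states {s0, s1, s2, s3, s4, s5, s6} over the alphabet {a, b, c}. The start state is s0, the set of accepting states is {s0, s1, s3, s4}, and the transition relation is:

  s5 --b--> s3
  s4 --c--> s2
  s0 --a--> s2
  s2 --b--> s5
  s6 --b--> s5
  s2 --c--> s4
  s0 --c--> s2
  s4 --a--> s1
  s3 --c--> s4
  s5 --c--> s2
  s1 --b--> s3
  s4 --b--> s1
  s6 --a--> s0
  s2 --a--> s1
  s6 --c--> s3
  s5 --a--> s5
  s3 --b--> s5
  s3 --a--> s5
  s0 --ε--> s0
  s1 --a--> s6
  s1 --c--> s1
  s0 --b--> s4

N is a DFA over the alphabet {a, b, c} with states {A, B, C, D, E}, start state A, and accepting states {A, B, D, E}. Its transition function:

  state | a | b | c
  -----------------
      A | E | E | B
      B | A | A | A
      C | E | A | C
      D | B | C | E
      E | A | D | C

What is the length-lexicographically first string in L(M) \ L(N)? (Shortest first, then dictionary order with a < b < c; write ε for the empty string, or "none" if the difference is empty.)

The string ac is accepted by M but not by N.
No shorter string lies in the difference, and ac is the lexicographically first length-2 string in L(M) \ L(N).

ac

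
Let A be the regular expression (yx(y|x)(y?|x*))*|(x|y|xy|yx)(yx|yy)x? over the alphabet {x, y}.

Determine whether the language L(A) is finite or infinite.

The expression contains a Kleene star applied to a subexpression that matches at least one nonempty string, so it matches strings of unbounded length.
Hence L(A) is infinite.

infinite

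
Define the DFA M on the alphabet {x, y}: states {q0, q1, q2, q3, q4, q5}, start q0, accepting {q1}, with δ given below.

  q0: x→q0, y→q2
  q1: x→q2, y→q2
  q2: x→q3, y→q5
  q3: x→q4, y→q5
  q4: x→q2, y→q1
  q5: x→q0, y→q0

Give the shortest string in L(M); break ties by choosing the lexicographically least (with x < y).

yxxy

A breadth-first search from q0 reaches an accepting state first via the path q0 → q2 → q3 → q4 → q1 on input yxxy.
No string of length < 4 is accepted (BFS exhausts all shorter strings without reaching an accepting state), and yxxy is the lexicographically least accepting string of length 4.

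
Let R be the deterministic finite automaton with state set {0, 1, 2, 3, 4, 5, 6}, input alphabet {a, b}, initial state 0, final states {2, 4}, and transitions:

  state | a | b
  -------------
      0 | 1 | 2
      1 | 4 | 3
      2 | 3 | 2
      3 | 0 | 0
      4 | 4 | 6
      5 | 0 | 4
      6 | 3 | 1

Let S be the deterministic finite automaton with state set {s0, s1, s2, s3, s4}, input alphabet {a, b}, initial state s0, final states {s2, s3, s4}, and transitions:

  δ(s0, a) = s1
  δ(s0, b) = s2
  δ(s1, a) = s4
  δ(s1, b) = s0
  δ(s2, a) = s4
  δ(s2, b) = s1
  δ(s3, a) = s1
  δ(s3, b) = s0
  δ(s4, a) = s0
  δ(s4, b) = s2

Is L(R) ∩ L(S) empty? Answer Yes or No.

No

The string b is accepted by both R and S.
Hence L(R) ∩ L(S) ≠ ∅.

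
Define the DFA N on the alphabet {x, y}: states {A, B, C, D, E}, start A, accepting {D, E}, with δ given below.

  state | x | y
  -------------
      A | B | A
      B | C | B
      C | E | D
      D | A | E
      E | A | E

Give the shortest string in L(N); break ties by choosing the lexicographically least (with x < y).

A breadth-first search from A reaches an accepting state first via the path A → B → C → E on input xxx.
No string of length < 3 is accepted (BFS exhausts all shorter strings without reaching an accepting state), and xxx is the lexicographically least accepting string of length 3.

xxx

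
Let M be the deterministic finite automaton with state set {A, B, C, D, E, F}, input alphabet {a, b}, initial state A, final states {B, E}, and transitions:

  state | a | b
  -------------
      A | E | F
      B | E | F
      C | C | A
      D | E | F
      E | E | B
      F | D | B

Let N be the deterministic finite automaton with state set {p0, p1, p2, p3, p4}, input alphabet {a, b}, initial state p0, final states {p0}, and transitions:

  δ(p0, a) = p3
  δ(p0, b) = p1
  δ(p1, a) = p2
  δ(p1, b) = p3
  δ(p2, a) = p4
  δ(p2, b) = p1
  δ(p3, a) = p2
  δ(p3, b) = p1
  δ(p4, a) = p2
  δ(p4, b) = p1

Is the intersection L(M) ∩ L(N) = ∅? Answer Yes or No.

Yes

Exploring the product automaton M × N from the start pair (A, p0), following both machines on each input symbol, reaches 9 state pairs: (A, p0), (E, p3), (F, p1), (E, p2), (B, p1), (D, p2), (B, p3), (E, p4), (F, p3).
M accepts in {B, E} and N accepts in {p0}; no reachable pair has both components accepting, so no string drives both machines to acceptance simultaneously and L(M) ∩ L(N) = ∅.
So no string is accepted by both, and the intersection is empty.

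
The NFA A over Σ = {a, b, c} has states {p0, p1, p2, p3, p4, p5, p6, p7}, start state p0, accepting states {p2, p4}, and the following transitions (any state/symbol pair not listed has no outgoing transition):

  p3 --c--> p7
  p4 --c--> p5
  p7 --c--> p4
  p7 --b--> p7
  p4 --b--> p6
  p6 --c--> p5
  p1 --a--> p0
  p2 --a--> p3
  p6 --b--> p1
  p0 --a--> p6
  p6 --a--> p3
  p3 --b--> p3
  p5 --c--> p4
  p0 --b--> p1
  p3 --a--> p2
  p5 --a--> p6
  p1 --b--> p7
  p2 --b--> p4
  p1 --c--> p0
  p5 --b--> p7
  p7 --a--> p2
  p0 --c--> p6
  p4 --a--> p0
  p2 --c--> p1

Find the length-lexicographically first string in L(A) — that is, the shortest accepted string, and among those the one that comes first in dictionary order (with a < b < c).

aaa

A breadth-first search from p0 reaches an accepting state first via the path p0 → p6 → p3 → p2 on input aaa.
No string of length < 3 is accepted (BFS exhausts all shorter strings without reaching an accepting state), and aaa is the lexicographically least accepting string of length 3.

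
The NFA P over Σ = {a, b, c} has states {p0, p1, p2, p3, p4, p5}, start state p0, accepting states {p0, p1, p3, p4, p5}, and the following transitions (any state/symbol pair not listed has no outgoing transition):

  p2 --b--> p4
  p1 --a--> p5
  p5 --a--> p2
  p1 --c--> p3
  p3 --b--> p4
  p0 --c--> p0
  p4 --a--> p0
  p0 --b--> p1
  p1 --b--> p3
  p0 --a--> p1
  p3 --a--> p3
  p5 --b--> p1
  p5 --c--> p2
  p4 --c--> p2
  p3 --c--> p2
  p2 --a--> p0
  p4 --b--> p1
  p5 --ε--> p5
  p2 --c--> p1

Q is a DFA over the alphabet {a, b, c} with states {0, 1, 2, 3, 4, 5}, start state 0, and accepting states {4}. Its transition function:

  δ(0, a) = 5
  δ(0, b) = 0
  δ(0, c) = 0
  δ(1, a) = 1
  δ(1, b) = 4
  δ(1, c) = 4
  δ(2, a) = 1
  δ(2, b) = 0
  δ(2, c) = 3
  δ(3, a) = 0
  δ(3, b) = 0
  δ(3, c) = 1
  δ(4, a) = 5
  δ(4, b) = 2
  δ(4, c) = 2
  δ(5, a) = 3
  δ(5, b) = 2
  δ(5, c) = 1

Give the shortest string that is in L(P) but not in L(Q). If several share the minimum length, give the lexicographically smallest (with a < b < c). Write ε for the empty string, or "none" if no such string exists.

ε

The empty string ε is accepted by P but not by Q.
Since ε is the unique shortest string, it is the required witness.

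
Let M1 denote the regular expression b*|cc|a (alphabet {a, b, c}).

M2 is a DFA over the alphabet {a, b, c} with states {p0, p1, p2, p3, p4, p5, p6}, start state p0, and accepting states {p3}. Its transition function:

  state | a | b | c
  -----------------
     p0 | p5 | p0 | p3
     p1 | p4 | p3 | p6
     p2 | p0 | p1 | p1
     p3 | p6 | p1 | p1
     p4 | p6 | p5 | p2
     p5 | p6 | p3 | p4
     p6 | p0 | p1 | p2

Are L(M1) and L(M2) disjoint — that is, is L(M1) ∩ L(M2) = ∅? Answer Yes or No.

Yes

Converting the expression M1 to a DFA (subset construction, then merging equivalent states) gives the minimal DFA with states {r0, r1, r2, r3, r4}, start state r0, accepting states {r0, r1, r2} and transitions r0: a→r1, b→r2, c→r3; r1: a→r4, b→r4, c→r4; r2: a→r4, b→r2, c→r4; r3: a→r4, b→r4, c→r1; r4: a→r4, b→r4, c→r4.
Exploring the product automaton M1 × M2 from the start pair (r0, p0), following both machines on each input symbol, reaches 12 state pairs: (r0, p0), (r1, p5), (r2, p0), (r3, p3), (r4, p6), (r4, p3), (r4, p4), (r4, p5), (r4, p1), (r1, p1), (r4, p0), (r4, p2).
M1 accepts in {r0, r1, r2} and M2 accepts in {p3}; no reachable pair has both components accepting, so no string drives both machines to acceptance simultaneously and L(M1) ∩ L(M2) = ∅.
So no string is accepted by both, and the intersection is empty.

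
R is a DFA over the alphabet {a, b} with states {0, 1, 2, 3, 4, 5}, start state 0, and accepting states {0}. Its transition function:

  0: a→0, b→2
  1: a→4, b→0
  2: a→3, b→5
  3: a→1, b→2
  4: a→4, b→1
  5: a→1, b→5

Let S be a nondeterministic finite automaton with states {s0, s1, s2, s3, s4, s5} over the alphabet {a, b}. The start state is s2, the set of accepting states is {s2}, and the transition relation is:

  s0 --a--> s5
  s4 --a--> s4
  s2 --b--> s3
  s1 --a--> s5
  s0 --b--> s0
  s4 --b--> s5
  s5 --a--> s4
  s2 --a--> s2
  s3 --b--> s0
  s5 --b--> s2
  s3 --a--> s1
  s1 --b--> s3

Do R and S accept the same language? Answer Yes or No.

Yes

Exploring the product automaton R × S from the start pair (0, s2), following both machines on each input symbol, reaches 6 state pairs: (0, s2), (2, s3), (3, s1), (5, s0), (1, s5), (4, s4).
R accepts in {0} and S accepts in {s2}. In every reachable pair the two components are either both accepting — (0, s2) — or both non-accepting, so no string is accepted by exactly one of the machines: L(R) \ L(S) and L(S) \ L(R) are both empty.
Hence every string is accepted by R iff it is accepted by S, and the two languages coincide.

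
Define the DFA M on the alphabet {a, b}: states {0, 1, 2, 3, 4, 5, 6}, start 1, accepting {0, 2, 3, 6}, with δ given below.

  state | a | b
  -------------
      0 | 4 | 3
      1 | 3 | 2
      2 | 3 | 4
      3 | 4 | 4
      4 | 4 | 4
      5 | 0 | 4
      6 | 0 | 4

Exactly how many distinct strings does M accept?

3

The useful subgraph on states {1, 2, 3} is acyclic, so L(M) is finite; the longest accepting path visits 3 useful states, giving maximum string length 2.
Counting accepting paths from 1 by length: 2 of length 1, 1 of length 2. Total 3.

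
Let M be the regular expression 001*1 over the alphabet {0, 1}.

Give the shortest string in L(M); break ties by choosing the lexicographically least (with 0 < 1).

By inspection of the expression, no string of length less than 3 matches, and 001 is the lexicographically first match of length 3.

001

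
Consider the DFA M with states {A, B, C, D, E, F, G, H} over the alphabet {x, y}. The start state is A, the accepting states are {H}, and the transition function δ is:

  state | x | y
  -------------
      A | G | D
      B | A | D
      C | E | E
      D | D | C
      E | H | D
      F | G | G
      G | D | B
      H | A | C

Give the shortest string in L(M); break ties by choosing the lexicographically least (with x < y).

yyxx

A breadth-first search from A reaches an accepting state first via the path A → D → C → E → H on input yyxx.
No string of length < 4 is accepted (BFS exhausts all shorter strings without reaching an accepting state), and yyxx is the lexicographically least accepting string of length 4.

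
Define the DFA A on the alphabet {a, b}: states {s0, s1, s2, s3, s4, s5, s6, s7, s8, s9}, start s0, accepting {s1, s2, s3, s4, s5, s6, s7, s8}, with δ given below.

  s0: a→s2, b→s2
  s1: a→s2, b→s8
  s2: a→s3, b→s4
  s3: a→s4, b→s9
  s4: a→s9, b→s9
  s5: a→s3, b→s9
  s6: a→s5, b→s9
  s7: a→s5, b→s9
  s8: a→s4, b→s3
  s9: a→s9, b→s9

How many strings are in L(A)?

8

The useful subgraph on states {s0, s2, s3, s4} is acyclic, so L(A) is finite; the longest accepting path visits 4 useful states, giving maximum string length 3.
Counting accepting paths from s0 by length: 2 of length 1, 4 of length 2, 2 of length 3. Total 8.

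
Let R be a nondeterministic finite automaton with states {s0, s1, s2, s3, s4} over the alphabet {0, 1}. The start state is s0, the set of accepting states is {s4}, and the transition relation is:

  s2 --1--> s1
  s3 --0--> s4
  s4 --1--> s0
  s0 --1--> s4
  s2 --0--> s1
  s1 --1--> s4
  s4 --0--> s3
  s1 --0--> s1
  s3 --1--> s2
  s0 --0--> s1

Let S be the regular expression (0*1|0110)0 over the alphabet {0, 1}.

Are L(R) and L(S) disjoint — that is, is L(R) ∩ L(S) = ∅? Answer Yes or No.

Yes

Converting the expression S to a DFA (subset construction, then merging equivalent states) gives the minimal DFA with states {r0, r1, r2, r3, r4, r5, r6, r7}, start state r0, accepting states {r5} and transitions r0: 0→r1, 1→r2; r1: 0→r3, 1→r4; r2: 0→r5, 1→r6; r3: 0→r3, 1→r2; r4: 0→r5, 1→r7; r5: 0→r6, 1→r6; r6: 0→r6, 1→r6; r7: 0→r2, 1→r6.
Exploring the product automaton R × S from the start pair (s0, r0), following both machines on each input symbol, reaches 14 state pairs: (s0, r0), (s1, r1), (s4, r2), (s1, r3), (s4, r4), (s3, r5), (s0, r6), (s0, r7), (s4, r6), (s2, r6), (s1, r6), (s1, r2), (s3, r6), (s1, r5).
R accepts in {s4} and S accepts in {r5}; no reachable pair has both components accepting, so no string drives both machines to acceptance simultaneously and L(R) ∩ L(S) = ∅.
So no string is accepted by both, and the intersection is empty.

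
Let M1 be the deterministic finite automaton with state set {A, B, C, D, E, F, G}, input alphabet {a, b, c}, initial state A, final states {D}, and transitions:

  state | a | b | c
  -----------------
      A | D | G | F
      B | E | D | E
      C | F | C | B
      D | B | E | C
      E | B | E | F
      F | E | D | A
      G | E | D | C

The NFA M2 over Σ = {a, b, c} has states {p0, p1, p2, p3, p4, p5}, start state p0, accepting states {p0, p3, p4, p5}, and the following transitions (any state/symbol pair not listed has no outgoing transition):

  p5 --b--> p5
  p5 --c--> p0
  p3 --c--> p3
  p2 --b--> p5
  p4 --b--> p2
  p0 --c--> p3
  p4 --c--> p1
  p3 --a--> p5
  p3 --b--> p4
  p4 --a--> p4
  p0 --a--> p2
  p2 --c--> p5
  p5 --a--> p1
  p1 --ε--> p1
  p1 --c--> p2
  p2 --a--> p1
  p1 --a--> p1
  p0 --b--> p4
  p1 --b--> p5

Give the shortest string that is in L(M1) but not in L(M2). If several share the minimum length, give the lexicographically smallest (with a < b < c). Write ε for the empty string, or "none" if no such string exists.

The string a is accepted by M1 but not by M2.
No shorter string lies in the difference, and a is the lexicographically first length-1 string in L(M1) \ L(M2).

a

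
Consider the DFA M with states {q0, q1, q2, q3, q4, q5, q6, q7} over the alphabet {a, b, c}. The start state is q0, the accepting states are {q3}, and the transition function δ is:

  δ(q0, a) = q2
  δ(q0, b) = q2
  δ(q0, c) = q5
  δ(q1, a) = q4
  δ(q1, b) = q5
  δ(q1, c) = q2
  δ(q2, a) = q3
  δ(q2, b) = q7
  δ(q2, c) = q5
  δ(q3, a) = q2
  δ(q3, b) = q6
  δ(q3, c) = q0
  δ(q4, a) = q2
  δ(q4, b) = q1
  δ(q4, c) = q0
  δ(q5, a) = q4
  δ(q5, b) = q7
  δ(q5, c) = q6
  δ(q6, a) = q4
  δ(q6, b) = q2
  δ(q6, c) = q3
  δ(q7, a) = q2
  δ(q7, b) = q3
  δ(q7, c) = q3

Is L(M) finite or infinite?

infinite

State q0 is reachable from the start and can reach an accepting state, and it lies on the cycle q0 → q2 → q3 → q0.
Traversing that cycle any number of times yields accepted strings of unbounded length, so the language is infinite.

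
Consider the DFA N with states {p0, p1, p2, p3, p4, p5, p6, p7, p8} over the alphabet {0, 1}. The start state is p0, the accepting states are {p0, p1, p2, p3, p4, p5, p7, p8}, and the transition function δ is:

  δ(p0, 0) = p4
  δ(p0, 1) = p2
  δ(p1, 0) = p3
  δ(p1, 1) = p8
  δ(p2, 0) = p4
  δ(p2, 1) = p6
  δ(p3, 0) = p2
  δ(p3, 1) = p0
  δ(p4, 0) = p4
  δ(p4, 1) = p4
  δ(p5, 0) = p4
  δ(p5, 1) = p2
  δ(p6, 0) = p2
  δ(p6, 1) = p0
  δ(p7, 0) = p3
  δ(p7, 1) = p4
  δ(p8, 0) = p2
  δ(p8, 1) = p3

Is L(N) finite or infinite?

State p4 is reachable from the start and can reach an accepting state, and it lies on the cycle p4 → p4.
Traversing that cycle any number of times yields accepted strings of unbounded length, so the language is infinite.

infinite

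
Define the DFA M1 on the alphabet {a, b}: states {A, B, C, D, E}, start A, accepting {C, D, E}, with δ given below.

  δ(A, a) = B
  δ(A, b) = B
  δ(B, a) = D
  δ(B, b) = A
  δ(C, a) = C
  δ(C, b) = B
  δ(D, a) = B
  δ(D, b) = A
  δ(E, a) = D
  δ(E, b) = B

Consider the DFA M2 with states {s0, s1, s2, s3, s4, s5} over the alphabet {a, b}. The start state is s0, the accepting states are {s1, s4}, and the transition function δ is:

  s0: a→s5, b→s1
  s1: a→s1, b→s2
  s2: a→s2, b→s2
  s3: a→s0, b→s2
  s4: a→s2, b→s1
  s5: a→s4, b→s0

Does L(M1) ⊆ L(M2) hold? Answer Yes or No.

No

The string aaaa is in L(M1) but not in L(M2).
So L(M1) ⊄ L(M2).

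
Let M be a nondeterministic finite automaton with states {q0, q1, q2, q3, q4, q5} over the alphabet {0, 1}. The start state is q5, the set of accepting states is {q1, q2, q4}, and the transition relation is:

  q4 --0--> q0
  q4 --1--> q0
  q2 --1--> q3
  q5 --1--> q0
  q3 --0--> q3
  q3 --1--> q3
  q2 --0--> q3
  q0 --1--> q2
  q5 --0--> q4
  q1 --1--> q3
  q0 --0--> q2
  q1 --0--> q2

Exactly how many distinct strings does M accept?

7

The useful subgraph on states {q0, q2, q4, q5} is acyclic, so L(M) is finite; the longest accepting path visits 4 useful states, giving maximum string length 3.
Counting accepting paths from q5 by length: 1 of length 1, 2 of length 2, 4 of length 3. Total 7.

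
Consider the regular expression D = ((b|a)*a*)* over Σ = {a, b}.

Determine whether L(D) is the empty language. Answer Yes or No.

The empty string ε matches the expression, so it belongs to L(D).
Since L(D) contains at least one string, it is not empty.

No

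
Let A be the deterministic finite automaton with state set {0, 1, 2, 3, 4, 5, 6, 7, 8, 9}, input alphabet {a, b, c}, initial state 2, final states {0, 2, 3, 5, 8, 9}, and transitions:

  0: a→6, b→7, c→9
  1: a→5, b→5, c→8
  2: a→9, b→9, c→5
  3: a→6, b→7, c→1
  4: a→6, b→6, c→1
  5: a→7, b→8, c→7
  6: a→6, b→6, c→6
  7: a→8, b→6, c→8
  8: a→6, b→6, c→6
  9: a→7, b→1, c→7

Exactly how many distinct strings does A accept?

43

The useful subgraph on states {1, 2, 5, 7, 8, 9} is acyclic, so L(A) is finite; the longest accepting path visits 6 useful states, giving maximum string length 5.
Counting accepting paths from 2 by length: 1 of length 0, 3 of length 1, 1 of length 2, 18 of length 3, 4 of length 4, 16 of length 5. Total 43.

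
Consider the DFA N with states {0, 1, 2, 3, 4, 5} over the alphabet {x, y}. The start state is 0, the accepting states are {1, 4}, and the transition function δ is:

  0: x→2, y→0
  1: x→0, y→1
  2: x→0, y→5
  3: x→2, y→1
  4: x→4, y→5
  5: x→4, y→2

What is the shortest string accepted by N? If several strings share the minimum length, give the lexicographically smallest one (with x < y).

A breadth-first search from 0 reaches an accepting state first via the path 0 → 2 → 5 → 4 on input xyx.
No string of length < 3 is accepted (BFS exhausts all shorter strings without reaching an accepting state), and xyx is the lexicographically least accepting string of length 3.

xyx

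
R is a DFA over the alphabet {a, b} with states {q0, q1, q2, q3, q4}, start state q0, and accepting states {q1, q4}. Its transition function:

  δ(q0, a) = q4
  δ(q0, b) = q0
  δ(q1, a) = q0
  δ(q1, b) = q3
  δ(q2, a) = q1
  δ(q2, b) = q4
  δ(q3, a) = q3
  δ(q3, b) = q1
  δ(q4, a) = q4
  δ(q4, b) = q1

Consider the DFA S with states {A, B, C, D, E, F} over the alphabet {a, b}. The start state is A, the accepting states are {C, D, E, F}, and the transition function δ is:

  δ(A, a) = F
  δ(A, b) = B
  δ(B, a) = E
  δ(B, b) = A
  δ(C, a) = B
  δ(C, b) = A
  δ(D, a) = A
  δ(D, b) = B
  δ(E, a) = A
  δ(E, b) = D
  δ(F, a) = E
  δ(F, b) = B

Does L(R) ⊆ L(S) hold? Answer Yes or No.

The string ab is in L(R) but not in L(S).
So L(R) ⊄ L(S).

No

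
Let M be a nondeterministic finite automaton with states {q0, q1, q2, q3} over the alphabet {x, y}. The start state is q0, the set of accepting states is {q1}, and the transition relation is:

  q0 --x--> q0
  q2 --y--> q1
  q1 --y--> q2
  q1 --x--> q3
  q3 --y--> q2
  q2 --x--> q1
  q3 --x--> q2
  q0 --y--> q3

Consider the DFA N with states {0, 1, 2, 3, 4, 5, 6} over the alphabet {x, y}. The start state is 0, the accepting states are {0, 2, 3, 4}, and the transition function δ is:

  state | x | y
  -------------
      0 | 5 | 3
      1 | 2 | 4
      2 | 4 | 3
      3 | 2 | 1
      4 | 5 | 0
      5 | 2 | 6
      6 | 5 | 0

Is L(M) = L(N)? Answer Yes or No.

No

The string xyxy is accepted by M but rejected by N.
So L(M) ≠ L(N).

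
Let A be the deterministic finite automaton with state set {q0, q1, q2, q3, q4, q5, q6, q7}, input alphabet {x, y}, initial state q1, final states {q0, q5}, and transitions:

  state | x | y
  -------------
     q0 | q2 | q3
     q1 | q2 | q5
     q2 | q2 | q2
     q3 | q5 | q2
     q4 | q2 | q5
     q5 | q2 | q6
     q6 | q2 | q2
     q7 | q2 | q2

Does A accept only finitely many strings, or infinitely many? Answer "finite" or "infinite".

finite

The useful states (reachable from q1 and able to reach an accepting state) are {q1, q5}.
Restricted to these states the transition graph has no cycle, so every accepting path has bounded length and L is finite.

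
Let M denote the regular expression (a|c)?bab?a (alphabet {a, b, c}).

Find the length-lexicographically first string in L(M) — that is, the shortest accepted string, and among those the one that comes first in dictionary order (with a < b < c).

By inspection of the expression, no string of length less than 3 matches, and baa is the lexicographically first match of length 3.

baa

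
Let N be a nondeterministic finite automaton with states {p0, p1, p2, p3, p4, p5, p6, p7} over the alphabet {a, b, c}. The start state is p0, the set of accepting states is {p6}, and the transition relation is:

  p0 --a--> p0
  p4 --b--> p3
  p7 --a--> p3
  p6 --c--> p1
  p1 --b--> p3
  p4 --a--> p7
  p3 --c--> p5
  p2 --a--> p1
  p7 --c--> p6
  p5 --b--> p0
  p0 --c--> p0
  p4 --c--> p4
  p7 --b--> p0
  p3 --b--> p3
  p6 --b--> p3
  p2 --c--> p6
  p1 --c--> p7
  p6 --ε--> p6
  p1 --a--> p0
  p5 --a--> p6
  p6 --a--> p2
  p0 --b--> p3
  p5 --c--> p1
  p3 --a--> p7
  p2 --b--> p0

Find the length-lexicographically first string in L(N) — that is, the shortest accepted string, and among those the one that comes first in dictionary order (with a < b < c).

A breadth-first search from p0 reaches an accepting state first via the path p0 → p3 → p7 → p6 on input bac.
No string of length < 3 is accepted (BFS exhausts all shorter strings without reaching an accepting state), and bac is the lexicographically least accepting string of length 3.

bac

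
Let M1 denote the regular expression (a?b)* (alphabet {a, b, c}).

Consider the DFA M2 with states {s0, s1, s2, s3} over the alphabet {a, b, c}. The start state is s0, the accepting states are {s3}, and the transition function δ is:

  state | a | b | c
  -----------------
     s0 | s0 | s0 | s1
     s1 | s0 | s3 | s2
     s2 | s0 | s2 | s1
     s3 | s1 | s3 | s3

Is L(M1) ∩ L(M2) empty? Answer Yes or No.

Converting the expression M1 to a DFA (subset construction, then merging equivalent states) gives the minimal DFA with states {r0, r1, r2}, start state r0, accepting states {r0} and transitions r0: a→r1, b→r0, c→r2; r1: a→r2, b→r0, c→r2; r2: a→r2, b→r2, c→r2.
Exploring the product automaton M1 × M2 from the start pair (r0, s0), following both machines on each input symbol, reaches 6 state pairs: (r0, s0), (r1, s0), (r2, s1), (r2, s0), (r2, s3), (r2, s2).
M1 accepts in {r0} and M2 accepts in {s3}; no reachable pair has both components accepting, so no string drives both machines to acceptance simultaneously and L(M1) ∩ L(M2) = ∅.
So no string is accepted by both, and the intersection is empty.

Yes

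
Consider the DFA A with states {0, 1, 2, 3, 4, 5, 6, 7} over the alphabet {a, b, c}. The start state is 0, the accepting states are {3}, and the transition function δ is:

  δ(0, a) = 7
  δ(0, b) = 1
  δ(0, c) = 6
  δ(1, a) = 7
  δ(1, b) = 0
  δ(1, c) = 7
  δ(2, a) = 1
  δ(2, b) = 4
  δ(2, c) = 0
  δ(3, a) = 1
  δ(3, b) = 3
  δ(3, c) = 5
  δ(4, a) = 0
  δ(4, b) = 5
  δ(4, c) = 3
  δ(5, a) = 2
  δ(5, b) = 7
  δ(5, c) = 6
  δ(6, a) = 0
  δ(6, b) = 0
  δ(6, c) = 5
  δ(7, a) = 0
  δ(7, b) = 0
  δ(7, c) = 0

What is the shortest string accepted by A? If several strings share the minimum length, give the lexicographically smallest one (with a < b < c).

A breadth-first search from 0 reaches an accepting state first via the path 0 → 6 → 5 → 2 → 4 → 3 on input ccabc.
No string of length < 5 is accepted (BFS exhausts all shorter strings without reaching an accepting state), and ccabc is the lexicographically least accepting string of length 5.

ccabc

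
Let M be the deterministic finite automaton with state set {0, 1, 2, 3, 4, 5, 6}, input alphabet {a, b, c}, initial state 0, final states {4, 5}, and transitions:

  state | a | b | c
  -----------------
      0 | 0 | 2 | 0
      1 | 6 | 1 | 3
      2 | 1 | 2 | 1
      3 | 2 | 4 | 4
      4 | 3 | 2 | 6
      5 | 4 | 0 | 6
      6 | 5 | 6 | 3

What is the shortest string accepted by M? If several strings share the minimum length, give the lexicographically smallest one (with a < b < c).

baaa

A breadth-first search from 0 reaches an accepting state first via the path 0 → 2 → 1 → 6 → 5 on input baaa.
No string of length < 4 is accepted (BFS exhausts all shorter strings without reaching an accepting state), and baaa is the lexicographically least accepting string of length 4.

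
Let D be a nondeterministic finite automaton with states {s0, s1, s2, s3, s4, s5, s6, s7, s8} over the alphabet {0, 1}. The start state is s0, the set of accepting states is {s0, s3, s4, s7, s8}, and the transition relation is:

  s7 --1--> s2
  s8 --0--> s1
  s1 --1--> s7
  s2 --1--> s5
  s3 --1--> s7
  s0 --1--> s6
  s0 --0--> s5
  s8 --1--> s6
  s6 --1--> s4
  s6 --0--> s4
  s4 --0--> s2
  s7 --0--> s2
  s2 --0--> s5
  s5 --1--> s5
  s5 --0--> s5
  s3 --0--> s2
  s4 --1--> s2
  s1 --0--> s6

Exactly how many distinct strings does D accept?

The useful subgraph on states {s0, s4, s6} is acyclic, so L(D) is finite; the longest accepting path visits 3 useful states, giving maximum string length 2.
Counting accepting paths from s0 by length: 1 of length 0, 2 of length 2. Total 3.

3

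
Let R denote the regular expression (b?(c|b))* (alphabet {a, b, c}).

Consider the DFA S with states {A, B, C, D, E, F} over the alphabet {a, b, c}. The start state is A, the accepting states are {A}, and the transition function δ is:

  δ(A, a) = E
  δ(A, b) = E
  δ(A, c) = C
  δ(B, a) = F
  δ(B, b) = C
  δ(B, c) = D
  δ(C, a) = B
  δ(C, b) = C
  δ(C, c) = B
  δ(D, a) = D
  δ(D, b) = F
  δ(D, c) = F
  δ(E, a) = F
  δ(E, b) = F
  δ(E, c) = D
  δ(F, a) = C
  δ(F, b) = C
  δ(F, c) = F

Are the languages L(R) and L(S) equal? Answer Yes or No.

The string b is accepted by R but rejected by S.
So L(R) ≠ L(S).

No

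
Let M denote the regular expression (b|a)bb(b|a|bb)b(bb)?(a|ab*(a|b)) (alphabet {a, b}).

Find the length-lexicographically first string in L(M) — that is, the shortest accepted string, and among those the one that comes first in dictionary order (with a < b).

By inspection of the expression, no string of length less than 6 matches, and abbaba is the lexicographically first match of length 6.

abbaba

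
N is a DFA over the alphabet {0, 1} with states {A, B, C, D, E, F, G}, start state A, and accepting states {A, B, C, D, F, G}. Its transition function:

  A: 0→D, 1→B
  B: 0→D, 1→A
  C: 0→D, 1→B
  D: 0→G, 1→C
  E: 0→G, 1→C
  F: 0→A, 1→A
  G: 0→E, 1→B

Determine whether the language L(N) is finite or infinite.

infinite

State A is reachable from the start and can reach an accepting state, and it lies on the cycle A → B → A.
Traversing that cycle any number of times yields accepted strings of unbounded length, so the language is infinite.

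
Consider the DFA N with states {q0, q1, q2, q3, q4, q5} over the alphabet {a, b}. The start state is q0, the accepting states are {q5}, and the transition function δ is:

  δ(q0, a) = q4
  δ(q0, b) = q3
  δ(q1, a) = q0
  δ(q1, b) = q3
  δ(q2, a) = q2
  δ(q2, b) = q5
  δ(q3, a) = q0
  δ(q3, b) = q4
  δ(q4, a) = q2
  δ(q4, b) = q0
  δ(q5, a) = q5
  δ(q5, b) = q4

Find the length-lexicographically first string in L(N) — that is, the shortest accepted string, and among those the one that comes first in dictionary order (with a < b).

A breadth-first search from q0 reaches an accepting state first via the path q0 → q4 → q2 → q5 on input aab.
No string of length < 3 is accepted (BFS exhausts all shorter strings without reaching an accepting state), and aab is the lexicographically least accepting string of length 3.

aab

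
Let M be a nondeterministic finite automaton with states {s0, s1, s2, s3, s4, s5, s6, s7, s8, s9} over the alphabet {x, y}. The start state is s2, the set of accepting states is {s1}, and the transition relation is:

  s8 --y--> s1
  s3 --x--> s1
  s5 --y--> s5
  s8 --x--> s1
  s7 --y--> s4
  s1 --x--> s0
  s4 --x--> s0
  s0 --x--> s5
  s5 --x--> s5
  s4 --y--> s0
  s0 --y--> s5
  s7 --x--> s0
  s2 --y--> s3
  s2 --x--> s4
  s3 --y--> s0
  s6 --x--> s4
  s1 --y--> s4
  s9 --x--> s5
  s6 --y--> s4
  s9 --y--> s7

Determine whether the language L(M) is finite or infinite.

finite

The useful states (reachable from s2 and able to reach an accepting state) are {s1, s2, s3}.
Restricted to these states the transition graph has no cycle, so every accepting path has bounded length and L is finite.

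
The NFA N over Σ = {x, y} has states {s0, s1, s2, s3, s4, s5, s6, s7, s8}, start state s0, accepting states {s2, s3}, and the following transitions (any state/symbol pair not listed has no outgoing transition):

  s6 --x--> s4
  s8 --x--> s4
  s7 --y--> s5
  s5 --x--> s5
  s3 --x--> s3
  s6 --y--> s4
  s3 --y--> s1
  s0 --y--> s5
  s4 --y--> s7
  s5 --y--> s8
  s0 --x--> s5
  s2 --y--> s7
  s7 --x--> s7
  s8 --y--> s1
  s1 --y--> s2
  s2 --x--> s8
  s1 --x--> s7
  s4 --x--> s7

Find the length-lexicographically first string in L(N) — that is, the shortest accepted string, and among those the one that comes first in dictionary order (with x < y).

xyyy

A breadth-first search from s0 reaches an accepting state first via the path s0 → s5 → s8 → s1 → s2 on input xyyy.
No string of length < 4 is accepted (BFS exhausts all shorter strings without reaching an accepting state), and xyyy is the lexicographically least accepting string of length 4.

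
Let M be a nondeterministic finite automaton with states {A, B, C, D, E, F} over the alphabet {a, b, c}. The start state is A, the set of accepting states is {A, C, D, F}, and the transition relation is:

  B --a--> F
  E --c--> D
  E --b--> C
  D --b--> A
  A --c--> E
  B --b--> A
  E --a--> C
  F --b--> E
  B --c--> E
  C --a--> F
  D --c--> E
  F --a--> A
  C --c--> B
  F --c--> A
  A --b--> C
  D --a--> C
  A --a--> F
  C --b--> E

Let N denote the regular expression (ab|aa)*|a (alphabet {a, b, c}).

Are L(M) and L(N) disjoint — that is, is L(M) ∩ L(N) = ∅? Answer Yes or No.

The empty string ε is accepted by both M and N.
Hence L(M) ∩ L(N) ≠ ∅.

No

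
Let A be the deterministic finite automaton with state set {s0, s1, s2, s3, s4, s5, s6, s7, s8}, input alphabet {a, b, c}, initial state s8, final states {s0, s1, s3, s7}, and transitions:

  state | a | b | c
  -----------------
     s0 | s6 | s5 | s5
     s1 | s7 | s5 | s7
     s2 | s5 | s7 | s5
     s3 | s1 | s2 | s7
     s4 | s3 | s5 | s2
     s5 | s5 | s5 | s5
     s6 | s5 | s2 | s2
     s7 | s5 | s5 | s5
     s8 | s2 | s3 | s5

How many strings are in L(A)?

The useful subgraph on states {s1, s2, s3, s7, s8} is acyclic, so L(A) is finite; the longest accepting path visits 4 useful states, giving maximum string length 3.
Counting accepting paths from s8 by length: 1 of length 1, 3 of length 2, 3 of length 3. Total 7.

7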